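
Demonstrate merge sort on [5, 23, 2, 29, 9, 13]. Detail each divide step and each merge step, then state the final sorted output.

Merge sort trace:

Split: [5, 23, 2, 29, 9, 13] -> [5, 23, 2] and [29, 9, 13]
  Split: [5, 23, 2] -> [5] and [23, 2]
    Split: [23, 2] -> [23] and [2]
    Merge: [23] + [2] -> [2, 23]
  Merge: [5] + [2, 23] -> [2, 5, 23]
  Split: [29, 9, 13] -> [29] and [9, 13]
    Split: [9, 13] -> [9] and [13]
    Merge: [9] + [13] -> [9, 13]
  Merge: [29] + [9, 13] -> [9, 13, 29]
Merge: [2, 5, 23] + [9, 13, 29] -> [2, 5, 9, 13, 23, 29]

Final sorted array: [2, 5, 9, 13, 23, 29]

The merge sort proceeds by recursively splitting the array and merging sorted halves.
After all merges, the sorted array is [2, 5, 9, 13, 23, 29].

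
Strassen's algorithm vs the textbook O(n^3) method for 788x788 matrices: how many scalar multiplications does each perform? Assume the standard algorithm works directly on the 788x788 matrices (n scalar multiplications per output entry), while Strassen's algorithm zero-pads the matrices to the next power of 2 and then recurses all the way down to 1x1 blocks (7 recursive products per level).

Matrix multiplication for 788x788 matrices:

Strassen's algorithm requires power-of-2 dimensions. Pad 788x788 to 1024x1024 (next power of 2).

Standard algorithm: 788^3 = 489303872 multiplications
Strassen's algorithm: 7^(log2(1024)) = 7^10 = 282475249 multiplications
Savings: 489303872 - 282475249 = 206828623 multiplications

Standard: 489303872 multiplications (788^3). Strassen: 282475249 multiplications (7^10, after padding to 1024x1024). Strassen reduces 8 recursive multiplications to 7 at each level.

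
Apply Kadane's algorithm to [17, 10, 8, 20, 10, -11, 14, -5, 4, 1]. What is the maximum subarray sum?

Using Kadane's algorithm on [17, 10, 8, 20, 10, -11, 14, -5, 4, 1]:

Scanning through the array:
Position 1 (value 10): max_ending_here = 27, max_so_far = 27
Position 2 (value 8): max_ending_here = 35, max_so_far = 35
Position 3 (value 20): max_ending_here = 55, max_so_far = 55
Position 4 (value 10): max_ending_here = 65, max_so_far = 65
Position 5 (value -11): max_ending_here = 54, max_so_far = 65
Position 6 (value 14): max_ending_here = 68, max_so_far = 68
Position 7 (value -5): max_ending_here = 63, max_so_far = 68
Position 8 (value 4): max_ending_here = 67, max_so_far = 68
Position 9 (value 1): max_ending_here = 68, max_so_far = 68

Maximum subarray: [17, 10, 8, 20, 10, -11, 14]
Maximum sum: 68

The maximum subarray is [17, 10, 8, 20, 10, -11, 14] with sum 68. This subarray runs from index 0 to index 6.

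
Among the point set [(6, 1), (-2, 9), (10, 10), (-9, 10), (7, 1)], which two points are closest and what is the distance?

Computing all pairwise distances among 5 points:

d((6, 1), (-2, 9)) = 11.3137
d((6, 1), (10, 10)) = 9.8489
d((6, 1), (-9, 10)) = 17.4929
d((6, 1), (7, 1)) = 1.0 <-- minimum
d((-2, 9), (10, 10)) = 12.0416
d((-2, 9), (-9, 10)) = 7.0711
d((-2, 9), (7, 1)) = 12.0416
d((10, 10), (-9, 10)) = 19.0
d((10, 10), (7, 1)) = 9.4868
d((-9, 10), (7, 1)) = 18.3576

Closest pair: (6, 1) and (7, 1) with distance 1.0

The closest pair is (6, 1) and (7, 1) with Euclidean distance 1.0. For 5 points, brute-force pairwise comparison is shown above. For large n, the divide-and-conquer algorithm (sort by x, recurse on halves, check the dividing strip) achieves O(n log n).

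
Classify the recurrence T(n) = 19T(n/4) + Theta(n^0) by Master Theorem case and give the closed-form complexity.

Master Theorem for T(n) = 19T(n/4) + O(n^0):

a = 19, b = 4, c = 0
log_b(a) = log_4(19) = 2.1240

Case 1: c = 0 < log_4(19) = 2.1240
T(n) = O(n^(log_4 19))

For T(n) = 19T(n/4) + O(n^0): log_4(19) = 2.1240. This is Case 1 of the Master Theorem (c < log_b(a), work dominated by leaves), giving O(n^(log_4 19)).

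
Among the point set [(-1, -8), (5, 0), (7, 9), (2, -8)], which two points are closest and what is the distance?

Computing all pairwise distances among 4 points:

d((-1, -8), (5, 0)) = 10.0
d((-1, -8), (7, 9)) = 18.7883
d((-1, -8), (2, -8)) = 3.0 <-- minimum
d((5, 0), (7, 9)) = 9.2195
d((5, 0), (2, -8)) = 8.544
d((7, 9), (2, -8)) = 17.72

Closest pair: (-1, -8) and (2, -8) with distance 3.0

The closest pair is (-1, -8) and (2, -8) with Euclidean distance 3.0. For 4 points, brute-force pairwise comparison is shown above. For large n, the divide-and-conquer algorithm (sort by x, recurse on halves, check the dividing strip) achieves O(n log n).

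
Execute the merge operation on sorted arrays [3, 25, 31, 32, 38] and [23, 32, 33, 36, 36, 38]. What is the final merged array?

Merging process:

Compare 3 vs 23: take 3 from left. Merged: [3]
Compare 25 vs 23: take 23 from right. Merged: [3, 23]
Compare 25 vs 32: take 25 from left. Merged: [3, 23, 25]
Compare 31 vs 32: take 31 from left. Merged: [3, 23, 25, 31]
Compare 32 vs 32: take 32 from left. Merged: [3, 23, 25, 31, 32]
Compare 38 vs 32: take 32 from right. Merged: [3, 23, 25, 31, 32, 32]
Compare 38 vs 33: take 33 from right. Merged: [3, 23, 25, 31, 32, 32, 33]
Compare 38 vs 36: take 36 from right. Merged: [3, 23, 25, 31, 32, 32, 33, 36]
Compare 38 vs 36: take 36 from right. Merged: [3, 23, 25, 31, 32, 32, 33, 36, 36]
Compare 38 vs 38: take 38 from left. Merged: [3, 23, 25, 31, 32, 32, 33, 36, 36, 38]
Append remaining from right: [38]. Merged: [3, 23, 25, 31, 32, 32, 33, 36, 36, 38, 38]

Final merged array: [3, 23, 25, 31, 32, 32, 33, 36, 36, 38, 38]
Total comparisons: 10

The merged array is [3, 23, 25, 31, 32, 32, 33, 36, 36, 38, 38], requiring 10 comparisons. The merge step runs in O(n) time where n is the total number of elements.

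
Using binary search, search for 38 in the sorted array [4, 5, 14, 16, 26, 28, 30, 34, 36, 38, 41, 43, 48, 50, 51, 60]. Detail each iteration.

Binary search for 38 in [4, 5, 14, 16, 26, 28, 30, 34, 36, 38, 41, 43, 48, 50, 51, 60]:

lo=0, hi=15, mid=7, arr[mid]=34 -> 34 < 38, search right half
lo=8, hi=15, mid=11, arr[mid]=43 -> 43 > 38, search left half
lo=8, hi=10, mid=9, arr[mid]=38 -> Found target at index 9!

Binary search finds 38 at index 9 after 3 comparisons. The search repeatedly halves the search space by comparing with the middle element.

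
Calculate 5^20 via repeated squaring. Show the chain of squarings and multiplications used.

Computing 5^20 by squaring (build up from 5^1; each line after the first costs one multiplication):

5^1 = 5
5^2 = (5^1)^2 = 5^2 = 25
5^4 = (5^2)^2 = 25^2 = 625
5^5 = 5 * 5^4 = 5 * 625 = 3125
5^10 = (5^5)^2 = 3125^2 = 9765625
5^20 = (5^10)^2 = 9765625^2 = 95367431640625

Result: 95367431640625
Multiplications needed: 5 (5 lines after 5^1)

5^20 = 95367431640625. Using exponentiation by squaring, this requires 5 multiplications. The key idea: if the exponent is even, square the half-power; if odd, multiply by the base once.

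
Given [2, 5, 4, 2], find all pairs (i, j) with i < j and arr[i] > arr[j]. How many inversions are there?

Finding inversions in [2, 5, 4, 2]:

(1, 2): arr[1]=5 > arr[2]=4
(1, 3): arr[1]=5 > arr[3]=2
(2, 3): arr[2]=4 > arr[3]=2

Total inversions: 3

The array has 3 inversion(s): (1,2), (1,3), (2,3). Each pair (i,j) satisfies i < j and arr[i] > arr[j].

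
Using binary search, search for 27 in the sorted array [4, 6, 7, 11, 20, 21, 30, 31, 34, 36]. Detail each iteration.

Binary search for 27 in [4, 6, 7, 11, 20, 21, 30, 31, 34, 36]:

lo=0, hi=9, mid=4, arr[mid]=20 -> 20 < 27, search right half
lo=5, hi=9, mid=7, arr[mid]=31 -> 31 > 27, search left half
lo=5, hi=6, mid=5, arr[mid]=21 -> 21 < 27, search right half
lo=6, hi=6, mid=6, arr[mid]=30 -> 30 > 27, search left half
lo=6 > hi=5, target 27 not found

Binary search determines that 27 is not in the array after 4 comparisons. The search space was exhausted without finding the target.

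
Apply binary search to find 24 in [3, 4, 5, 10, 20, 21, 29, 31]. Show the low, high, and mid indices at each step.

Binary search for 24 in [3, 4, 5, 10, 20, 21, 29, 31]:

lo=0, hi=7, mid=3, arr[mid]=10 -> 10 < 24, search right half
lo=4, hi=7, mid=5, arr[mid]=21 -> 21 < 24, search right half
lo=6, hi=7, mid=6, arr[mid]=29 -> 29 > 24, search left half
lo=6 > hi=5, target 24 not found

Binary search determines that 24 is not in the array after 3 comparisons. The search space was exhausted without finding the target.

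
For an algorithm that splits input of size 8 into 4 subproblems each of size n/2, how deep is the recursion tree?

For divide and conquer with division factor 2:

Problem sizes at each level:
Level 0: 8
Level 1: 4
Level 2: 2
Level 3: 1

The root is level 0 and the size-1 base case is level 3 (the tree spans levels 0 through 3, i.e. 4 levels counting the root), so the depth is the number of divisions: log_2(8) = 3

The recursion tree depth is log_2(8) = 3. At each level, the problem size is divided by 2, so it takes 3 divisions to reduce to a base case of size 1. The algorithm makes 4 recursive calls at each level.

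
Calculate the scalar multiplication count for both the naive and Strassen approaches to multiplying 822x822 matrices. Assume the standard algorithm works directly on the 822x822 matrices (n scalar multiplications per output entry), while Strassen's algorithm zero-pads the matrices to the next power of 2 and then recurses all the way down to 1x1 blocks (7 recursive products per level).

Matrix multiplication for 822x822 matrices:

Strassen's algorithm requires power-of-2 dimensions. Pad 822x822 to 1024x1024 (next power of 2).

Standard algorithm: 822^3 = 555412248 multiplications
Strassen's algorithm: 7^(log2(1024)) = 7^10 = 282475249 multiplications
Savings: 555412248 - 282475249 = 272936999 multiplications

Standard: 555412248 multiplications (822^3). Strassen: 282475249 multiplications (7^10, after padding to 1024x1024). Strassen reduces 8 recursive multiplications to 7 at each level.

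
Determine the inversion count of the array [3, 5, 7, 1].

Finding inversions in [3, 5, 7, 1]:

(0, 3): arr[0]=3 > arr[3]=1
(1, 3): arr[1]=5 > arr[3]=1
(2, 3): arr[2]=7 > arr[3]=1

Total inversions: 3

The array has 3 inversion(s): (0,3), (1,3), (2,3). Each pair (i,j) satisfies i < j and arr[i] > arr[j].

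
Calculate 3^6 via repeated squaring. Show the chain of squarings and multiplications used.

Computing 3^6 by squaring (build up from 3^1; each line after the first costs one multiplication):

3^1 = 3
3^2 = (3^1)^2 = 3^2 = 9
3^3 = 3 * 3^2 = 3 * 9 = 27
3^6 = (3^3)^2 = 27^2 = 729

Result: 729
Multiplications needed: 3 (3 lines after 3^1)

3^6 = 729. Using exponentiation by squaring, this requires 3 multiplications. The key idea: if the exponent is even, square the half-power; if odd, multiply by the base once.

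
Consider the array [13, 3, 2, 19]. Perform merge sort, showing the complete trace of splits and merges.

Merge sort trace:

Split: [13, 3, 2, 19] -> [13, 3] and [2, 19]
  Split: [13, 3] -> [13] and [3]
  Merge: [13] + [3] -> [3, 13]
  Split: [2, 19] -> [2] and [19]
  Merge: [2] + [19] -> [2, 19]
Merge: [3, 13] + [2, 19] -> [2, 3, 13, 19]

Final sorted array: [2, 3, 13, 19]

The merge sort proceeds by recursively splitting the array and merging sorted halves.
After all merges, the sorted array is [2, 3, 13, 19].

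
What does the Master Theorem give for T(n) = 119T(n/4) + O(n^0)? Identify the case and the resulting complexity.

Master Theorem for T(n) = 119T(n/4) + O(n^0):

a = 119, b = 4, c = 0
log_b(a) = log_4(119) = 3.4474

Case 1: c = 0 < log_4(119) = 3.4474
T(n) = O(n^(log_4 119))

For T(n) = 119T(n/4) + O(n^0): log_4(119) = 3.4474. This is Case 1 of the Master Theorem (c < log_b(a), work dominated by leaves), giving O(n^(log_4 119)).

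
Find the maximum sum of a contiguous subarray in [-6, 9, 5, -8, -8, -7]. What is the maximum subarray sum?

Using Kadane's algorithm on [-6, 9, 5, -8, -8, -7]:

Scanning through the array:
Position 1 (value 9): max_ending_here = 9, max_so_far = 9
Position 2 (value 5): max_ending_here = 14, max_so_far = 14
Position 3 (value -8): max_ending_here = 6, max_so_far = 14
Position 4 (value -8): max_ending_here = -2, max_so_far = 14
Position 5 (value -7): max_ending_here = -7, max_so_far = 14

Maximum subarray: [9, 5]
Maximum sum: 14

The maximum subarray is [9, 5] with sum 14. This subarray runs from index 1 to index 2.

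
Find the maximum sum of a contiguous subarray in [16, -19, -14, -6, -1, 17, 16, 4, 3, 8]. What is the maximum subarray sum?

Using Kadane's algorithm on [16, -19, -14, -6, -1, 17, 16, 4, 3, 8]:

Scanning through the array:
Position 1 (value -19): max_ending_here = -3, max_so_far = 16
Position 2 (value -14): max_ending_here = -14, max_so_far = 16
Position 3 (value -6): max_ending_here = -6, max_so_far = 16
Position 4 (value -1): max_ending_here = -1, max_so_far = 16
Position 5 (value 17): max_ending_here = 17, max_so_far = 17
Position 6 (value 16): max_ending_here = 33, max_so_far = 33
Position 7 (value 4): max_ending_here = 37, max_so_far = 37
Position 8 (value 3): max_ending_here = 40, max_so_far = 40
Position 9 (value 8): max_ending_here = 48, max_so_far = 48

Maximum subarray: [17, 16, 4, 3, 8]
Maximum sum: 48

The maximum subarray is [17, 16, 4, 3, 8] with sum 48. This subarray runs from index 5 to index 9.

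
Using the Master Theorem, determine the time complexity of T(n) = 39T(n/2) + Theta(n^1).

Master Theorem for T(n) = 39T(n/2) + O(n^1):

a = 39, b = 2, c = 1
log_b(a) = log_2(39) = 5.2854

Case 1: c = 1 < log_2(39) = 5.2854
T(n) = O(n^(log_2 39))

For T(n) = 39T(n/2) + O(n^1): log_2(39) = 5.2854. This is Case 1 of the Master Theorem (c < log_b(a), work dominated by leaves), giving O(n^(log_2 39)).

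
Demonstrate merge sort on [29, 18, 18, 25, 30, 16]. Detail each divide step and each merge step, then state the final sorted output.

Merge sort trace:

Split: [29, 18, 18, 25, 30, 16] -> [29, 18, 18] and [25, 30, 16]
  Split: [29, 18, 18] -> [29] and [18, 18]
    Split: [18, 18] -> [18] and [18]
    Merge: [18] + [18] -> [18, 18]
  Merge: [29] + [18, 18] -> [18, 18, 29]
  Split: [25, 30, 16] -> [25] and [30, 16]
    Split: [30, 16] -> [30] and [16]
    Merge: [30] + [16] -> [16, 30]
  Merge: [25] + [16, 30] -> [16, 25, 30]
Merge: [18, 18, 29] + [16, 25, 30] -> [16, 18, 18, 25, 29, 30]

Final sorted array: [16, 18, 18, 25, 29, 30]

The merge sort proceeds by recursively splitting the array and merging sorted halves.
After all merges, the sorted array is [16, 18, 18, 25, 29, 30].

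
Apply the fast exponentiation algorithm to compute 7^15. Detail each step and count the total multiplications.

Computing 7^15 by squaring (build up from 7^1; each line after the first costs one multiplication):

7^1 = 7
7^2 = (7^1)^2 = 7^2 = 49
7^3 = 7 * 7^2 = 7 * 49 = 343
7^6 = (7^3)^2 = 343^2 = 117649
7^7 = 7 * 7^6 = 7 * 117649 = 823543
7^14 = (7^7)^2 = 823543^2 = 678223072849
7^15 = 7 * 7^14 = 7 * 678223072849 = 4747561509943

Result: 4747561509943
Multiplications needed: 6 (6 lines after 7^1)

7^15 = 4747561509943. Using exponentiation by squaring, this requires 6 multiplications. The key idea: if the exponent is even, square the half-power; if odd, multiply by the base once.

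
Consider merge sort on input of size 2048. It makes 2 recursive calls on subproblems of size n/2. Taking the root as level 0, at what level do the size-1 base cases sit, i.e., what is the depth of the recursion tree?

For divide and conquer with division factor 2:

Problem sizes at each level:
Level 0: 2048
Level 1: 1024
Level 2: 512
Level 3: 256
Level 4: 128
Level 5: 64
Level 6: 32
Level 7: 16
Level 8: 8
Level 9: 4
Level 10: 2
Level 11: 1

The root is level 0 and the size-1 base case is level 11 (the tree spans levels 0 through 11, i.e. 12 levels counting the root), so the depth is the number of divisions: log_2(2048) = 11

The recursion tree depth is log_2(2048) = 11. At each level, the problem size is divided by 2, so it takes 11 divisions to reduce to a base case of size 1. The algorithm makes 2 recursive calls at each level.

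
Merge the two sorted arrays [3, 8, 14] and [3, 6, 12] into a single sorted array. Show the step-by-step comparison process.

Merging process:

Compare 3 vs 3: take 3 from left. Merged: [3]
Compare 8 vs 3: take 3 from right. Merged: [3, 3]
Compare 8 vs 6: take 6 from right. Merged: [3, 3, 6]
Compare 8 vs 12: take 8 from left. Merged: [3, 3, 6, 8]
Compare 14 vs 12: take 12 from right. Merged: [3, 3, 6, 8, 12]
Append remaining from left: [14]. Merged: [3, 3, 6, 8, 12, 14]

Final merged array: [3, 3, 6, 8, 12, 14]
Total comparisons: 5

The merged array is [3, 3, 6, 8, 12, 14], requiring 5 comparisons. The merge step runs in O(n) time where n is the total number of elements.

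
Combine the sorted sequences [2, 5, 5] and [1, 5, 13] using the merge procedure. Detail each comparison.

Merging process:

Compare 2 vs 1: take 1 from right. Merged: [1]
Compare 2 vs 5: take 2 from left. Merged: [1, 2]
Compare 5 vs 5: take 5 from left. Merged: [1, 2, 5]
Compare 5 vs 5: take 5 from left. Merged: [1, 2, 5, 5]
Append remaining from right: [5, 13]. Merged: [1, 2, 5, 5, 5, 13]

Final merged array: [1, 2, 5, 5, 5, 13]
Total comparisons: 4

The merged array is [1, 2, 5, 5, 5, 13], requiring 4 comparisons. The merge step runs in O(n) time where n is the total number of elements.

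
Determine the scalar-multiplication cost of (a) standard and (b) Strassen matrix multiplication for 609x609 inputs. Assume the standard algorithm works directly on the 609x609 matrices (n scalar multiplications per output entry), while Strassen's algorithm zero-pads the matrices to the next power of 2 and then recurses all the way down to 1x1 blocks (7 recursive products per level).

Matrix multiplication for 609x609 matrices:

Strassen's algorithm requires power-of-2 dimensions. Pad 609x609 to 1024x1024 (next power of 2).

Standard algorithm: 609^3 = 225866529 multiplications
Strassen's algorithm: 7^(log2(1024)) = 7^10 = 282475249 multiplications
Difference: 225866529 - 282475249 = -56608720 (Strassen uses MORE here due to padding overhead — for small or just-over-power-of-2 n, padding can outweigh the per-level savings)

Standard: 225866529 multiplications (609^3). Strassen: 282475249 multiplications (7^10, after padding to 1024x1024). Strassen reduces 8 recursive multiplications to 7 at each level.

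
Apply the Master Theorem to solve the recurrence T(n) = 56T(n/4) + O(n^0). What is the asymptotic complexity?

Master Theorem for T(n) = 56T(n/4) + O(n^0):

a = 56, b = 4, c = 0
log_b(a) = log_4(56) = 2.9037

Case 1: c = 0 < log_4(56) = 2.9037
T(n) = O(n^(log_4 56))

For T(n) = 56T(n/4) + O(n^0): log_4(56) = 2.9037. This is Case 1 of the Master Theorem (c < log_b(a), work dominated by leaves), giving O(n^(log_4 56)).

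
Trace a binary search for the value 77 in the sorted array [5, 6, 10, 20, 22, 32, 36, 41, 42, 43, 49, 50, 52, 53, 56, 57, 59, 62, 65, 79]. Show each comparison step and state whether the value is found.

Binary search for 77 in [5, 6, 10, 20, 22, 32, 36, 41, 42, 43, 49, 50, 52, 53, 56, 57, 59, 62, 65, 79]:

lo=0, hi=19, mid=9, arr[mid]=43 -> 43 < 77, search right half
lo=10, hi=19, mid=14, arr[mid]=56 -> 56 < 77, search right half
lo=15, hi=19, mid=17, arr[mid]=62 -> 62 < 77, search right half
lo=18, hi=19, mid=18, arr[mid]=65 -> 65 < 77, search right half
lo=19, hi=19, mid=19, arr[mid]=79 -> 79 > 77, search left half
lo=19 > hi=18, target 77 not found

Binary search determines that 77 is not in the array after 5 comparisons. The search space was exhausted without finding the target.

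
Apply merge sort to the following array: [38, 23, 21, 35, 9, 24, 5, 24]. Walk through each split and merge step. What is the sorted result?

Merge sort trace:

Split: [38, 23, 21, 35, 9, 24, 5, 24] -> [38, 23, 21, 35] and [9, 24, 5, 24]
  Split: [38, 23, 21, 35] -> [38, 23] and [21, 35]
    Split: [38, 23] -> [38] and [23]
    Merge: [38] + [23] -> [23, 38]
    Split: [21, 35] -> [21] and [35]
    Merge: [21] + [35] -> [21, 35]
  Merge: [23, 38] + [21, 35] -> [21, 23, 35, 38]
  Split: [9, 24, 5, 24] -> [9, 24] and [5, 24]
    Split: [9, 24] -> [9] and [24]
    Merge: [9] + [24] -> [9, 24]
    Split: [5, 24] -> [5] and [24]
    Merge: [5] + [24] -> [5, 24]
  Merge: [9, 24] + [5, 24] -> [5, 9, 24, 24]
Merge: [21, 23, 35, 38] + [5, 9, 24, 24] -> [5, 9, 21, 23, 24, 24, 35, 38]

Final sorted array: [5, 9, 21, 23, 24, 24, 35, 38]

The merge sort proceeds by recursively splitting the array and merging sorted halves.
After all merges, the sorted array is [5, 9, 21, 23, 24, 24, 35, 38].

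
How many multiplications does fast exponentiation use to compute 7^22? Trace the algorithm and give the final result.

Computing 7^22 by squaring (build up from 7^1; each line after the first costs one multiplication):

7^1 = 7
7^2 = (7^1)^2 = 7^2 = 49
7^4 = (7^2)^2 = 49^2 = 2401
7^5 = 7 * 7^4 = 7 * 2401 = 16807
7^10 = (7^5)^2 = 16807^2 = 282475249
7^11 = 7 * 7^10 = 7 * 282475249 = 1977326743
7^22 = (7^11)^2 = 1977326743^2 = 3909821048582988049

Result: 3909821048582988049
Multiplications needed: 6 (6 lines after 7^1)

7^22 = 3909821048582988049. Using exponentiation by squaring, this requires 6 multiplications. The key idea: if the exponent is even, square the half-power; if odd, multiply by the base once.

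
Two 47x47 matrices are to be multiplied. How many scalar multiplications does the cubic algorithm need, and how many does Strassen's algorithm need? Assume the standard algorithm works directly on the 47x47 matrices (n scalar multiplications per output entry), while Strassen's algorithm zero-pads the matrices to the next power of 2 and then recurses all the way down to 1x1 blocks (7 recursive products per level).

Matrix multiplication for 47x47 matrices:

Strassen's algorithm requires power-of-2 dimensions. Pad 47x47 to 64x64 (next power of 2).

Standard algorithm: 47^3 = 103823 multiplications
Strassen's algorithm: 7^(log2(64)) = 7^6 = 117649 multiplications
Difference: 103823 - 117649 = -13826 (Strassen uses MORE here due to padding overhead — for small or just-over-power-of-2 n, padding can outweigh the per-level savings)

Standard: 103823 multiplications (47^3). Strassen: 117649 multiplications (7^6, after padding to 64x64). Strassen reduces 8 recursive multiplications to 7 at each level.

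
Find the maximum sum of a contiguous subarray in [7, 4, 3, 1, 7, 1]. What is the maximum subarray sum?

Using Kadane's algorithm on [7, 4, 3, 1, 7, 1]:

Scanning through the array:
Position 1 (value 4): max_ending_here = 11, max_so_far = 11
Position 2 (value 3): max_ending_here = 14, max_so_far = 14
Position 3 (value 1): max_ending_here = 15, max_so_far = 15
Position 4 (value 7): max_ending_here = 22, max_so_far = 22
Position 5 (value 1): max_ending_here = 23, max_so_far = 23

Maximum subarray: [7, 4, 3, 1, 7, 1]
Maximum sum: 23

The maximum subarray is [7, 4, 3, 1, 7, 1] with sum 23. This subarray runs from index 0 to index 5.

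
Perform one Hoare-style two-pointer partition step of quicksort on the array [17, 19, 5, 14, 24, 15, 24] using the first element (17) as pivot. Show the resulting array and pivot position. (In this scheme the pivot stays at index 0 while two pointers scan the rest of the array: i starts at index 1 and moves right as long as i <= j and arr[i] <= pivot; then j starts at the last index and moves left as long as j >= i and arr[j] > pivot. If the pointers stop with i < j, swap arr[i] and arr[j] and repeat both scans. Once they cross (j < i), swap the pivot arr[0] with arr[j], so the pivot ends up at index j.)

Hoare-style two-pointer partition with pivot = 17:

Initial array: [17, 19, 5, 14, 24, 15, 24]

Pointers start at i = 1, j = 6.
i stops at index 1 (arr[1]=19 > 17), j stops at index 5 (arr[5]=15 <= 17): swap arr[1] and arr[5], array becomes [17, 15, 5, 14, 24, 19, 24]
i ends at 4, j ends at 3: the pointers have crossed (j < i), so scanning stops.

Swap pivot arr[0] with arr[3] to place pivot at position 3: [14, 15, 5, 17, 24, 19, 24]
Pivot position: 3

After partitioning with pivot 17, the array becomes [14, 15, 5, 17, 24, 19, 24]. The pivot is placed at index 3. All elements to the left of the pivot are <= 17, and all elements to the right are > 17.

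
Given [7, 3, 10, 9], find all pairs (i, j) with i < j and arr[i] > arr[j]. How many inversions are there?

Finding inversions in [7, 3, 10, 9]:

(0, 1): arr[0]=7 > arr[1]=3
(2, 3): arr[2]=10 > arr[3]=9

Total inversions: 2

The array has 2 inversion(s): (0,1), (2,3). Each pair (i,j) satisfies i < j and arr[i] > arr[j].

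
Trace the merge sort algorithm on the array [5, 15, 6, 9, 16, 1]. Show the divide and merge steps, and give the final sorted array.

Merge sort trace:

Split: [5, 15, 6, 9, 16, 1] -> [5, 15, 6] and [9, 16, 1]
  Split: [5, 15, 6] -> [5] and [15, 6]
    Split: [15, 6] -> [15] and [6]
    Merge: [15] + [6] -> [6, 15]
  Merge: [5] + [6, 15] -> [5, 6, 15]
  Split: [9, 16, 1] -> [9] and [16, 1]
    Split: [16, 1] -> [16] and [1]
    Merge: [16] + [1] -> [1, 16]
  Merge: [9] + [1, 16] -> [1, 9, 16]
Merge: [5, 6, 15] + [1, 9, 16] -> [1, 5, 6, 9, 15, 16]

Final sorted array: [1, 5, 6, 9, 15, 16]

The merge sort proceeds by recursively splitting the array and merging sorted halves.
After all merges, the sorted array is [1, 5, 6, 9, 15, 16].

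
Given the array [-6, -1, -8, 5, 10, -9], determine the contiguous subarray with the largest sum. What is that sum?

Using Kadane's algorithm on [-6, -1, -8, 5, 10, -9]:

Scanning through the array:
Position 1 (value -1): max_ending_here = -1, max_so_far = -1
Position 2 (value -8): max_ending_here = -8, max_so_far = -1
Position 3 (value 5): max_ending_here = 5, max_so_far = 5
Position 4 (value 10): max_ending_here = 15, max_so_far = 15
Position 5 (value -9): max_ending_here = 6, max_so_far = 15

Maximum subarray: [5, 10]
Maximum sum: 15

The maximum subarray is [5, 10] with sum 15. This subarray runs from index 3 to index 4.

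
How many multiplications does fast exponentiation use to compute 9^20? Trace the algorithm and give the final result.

Computing 9^20 by squaring (build up from 9^1; each line after the first costs one multiplication):

9^1 = 9
9^2 = (9^1)^2 = 9^2 = 81
9^4 = (9^2)^2 = 81^2 = 6561
9^5 = 9 * 9^4 = 9 * 6561 = 59049
9^10 = (9^5)^2 = 59049^2 = 3486784401
9^20 = (9^10)^2 = 3486784401^2 = 12157665459056928801

Result: 12157665459056928801
Multiplications needed: 5 (5 lines after 9^1)

9^20 = 12157665459056928801. Using exponentiation by squaring, this requires 5 multiplications. The key idea: if the exponent is even, square the half-power; if odd, multiply by the base once.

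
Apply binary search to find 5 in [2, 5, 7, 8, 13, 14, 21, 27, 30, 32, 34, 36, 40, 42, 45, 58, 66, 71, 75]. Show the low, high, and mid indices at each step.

Binary search for 5 in [2, 5, 7, 8, 13, 14, 21, 27, 30, 32, 34, 36, 40, 42, 45, 58, 66, 71, 75]:

lo=0, hi=18, mid=9, arr[mid]=32 -> 32 > 5, search left half
lo=0, hi=8, mid=4, arr[mid]=13 -> 13 > 5, search left half
lo=0, hi=3, mid=1, arr[mid]=5 -> Found target at index 1!

Binary search finds 5 at index 1 after 3 comparisons. The search repeatedly halves the search space by comparing with the middle element.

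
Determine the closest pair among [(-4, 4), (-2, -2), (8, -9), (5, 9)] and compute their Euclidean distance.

Computing all pairwise distances among 4 points:

d((-4, 4), (-2, -2)) = 6.3246 <-- minimum
d((-4, 4), (8, -9)) = 17.6918
d((-4, 4), (5, 9)) = 10.2956
d((-2, -2), (8, -9)) = 12.2066
d((-2, -2), (5, 9)) = 13.0384
d((8, -9), (5, 9)) = 18.2483

Closest pair: (-4, 4) and (-2, -2) with distance 6.3246

The closest pair is (-4, 4) and (-2, -2) with Euclidean distance 6.3246. For 4 points, brute-force pairwise comparison is shown above. For large n, the divide-and-conquer algorithm (sort by x, recurse on halves, check the dividing strip) achieves O(n log n).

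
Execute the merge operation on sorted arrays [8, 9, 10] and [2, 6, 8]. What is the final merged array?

Merging process:

Compare 8 vs 2: take 2 from right. Merged: [2]
Compare 8 vs 6: take 6 from right. Merged: [2, 6]
Compare 8 vs 8: take 8 from left. Merged: [2, 6, 8]
Compare 9 vs 8: take 8 from right. Merged: [2, 6, 8, 8]
Append remaining from left: [9, 10]. Merged: [2, 6, 8, 8, 9, 10]

Final merged array: [2, 6, 8, 8, 9, 10]
Total comparisons: 4

The merged array is [2, 6, 8, 8, 9, 10], requiring 4 comparisons. The merge step runs in O(n) time where n is the total number of elements.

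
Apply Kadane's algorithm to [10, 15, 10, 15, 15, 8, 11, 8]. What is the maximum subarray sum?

Using Kadane's algorithm on [10, 15, 10, 15, 15, 8, 11, 8]:

Scanning through the array:
Position 1 (value 15): max_ending_here = 25, max_so_far = 25
Position 2 (value 10): max_ending_here = 35, max_so_far = 35
Position 3 (value 15): max_ending_here = 50, max_so_far = 50
Position 4 (value 15): max_ending_here = 65, max_so_far = 65
Position 5 (value 8): max_ending_here = 73, max_so_far = 73
Position 6 (value 11): max_ending_here = 84, max_so_far = 84
Position 7 (value 8): max_ending_here = 92, max_so_far = 92

Maximum subarray: [10, 15, 10, 15, 15, 8, 11, 8]
Maximum sum: 92

The maximum subarray is [10, 15, 10, 15, 15, 8, 11, 8] with sum 92. This subarray runs from index 0 to index 7.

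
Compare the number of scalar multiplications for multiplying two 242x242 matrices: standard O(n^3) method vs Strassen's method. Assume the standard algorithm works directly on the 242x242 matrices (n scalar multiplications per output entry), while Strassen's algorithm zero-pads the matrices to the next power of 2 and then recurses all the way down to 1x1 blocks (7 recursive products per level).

Matrix multiplication for 242x242 matrices:

Strassen's algorithm requires power-of-2 dimensions. Pad 242x242 to 256x256 (next power of 2).

Standard algorithm: 242^3 = 14172488 multiplications
Strassen's algorithm: 7^(log2(256)) = 7^8 = 5764801 multiplications
Savings: 14172488 - 5764801 = 8407687 multiplications

Standard: 14172488 multiplications (242^3). Strassen: 5764801 multiplications (7^8, after padding to 256x256). Strassen reduces 8 recursive multiplications to 7 at each level.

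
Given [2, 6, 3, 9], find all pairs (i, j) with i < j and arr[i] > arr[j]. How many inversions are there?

Finding inversions in [2, 6, 3, 9]:

(1, 2): arr[1]=6 > arr[2]=3

Total inversions: 1

The array has 1 inversion(s): (1,2). Each pair (i,j) satisfies i < j and arr[i] > arr[j].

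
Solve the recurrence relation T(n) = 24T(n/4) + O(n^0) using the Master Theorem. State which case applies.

Master Theorem for T(n) = 24T(n/4) + O(n^0):

a = 24, b = 4, c = 0
log_b(a) = log_4(24) = 2.2925

Case 1: c = 0 < log_4(24) = 2.2925
T(n) = O(n^(log_4 24))

For T(n) = 24T(n/4) + O(n^0): log_4(24) = 2.2925. This is Case 1 of the Master Theorem (c < log_b(a), work dominated by leaves), giving O(n^(log_4 24)).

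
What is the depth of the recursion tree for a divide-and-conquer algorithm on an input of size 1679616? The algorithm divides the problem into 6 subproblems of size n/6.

For divide and conquer with division factor 6:

Problem sizes at each level:
Level 0: 1679616
Level 1: 279936
Level 2: 46656
Level 3: 7776
Level 4: 1296
Level 5: 216
Level 6: 36
Level 7: 6
Level 8: 1

The root is level 0 and the size-1 base case is level 8 (the tree spans levels 0 through 8, i.e. 9 levels counting the root), so the depth is the number of divisions: log_6(1679616) = 8

The recursion tree depth is log_6(1679616) = 8. At each level, the problem size is divided by 6, so it takes 8 divisions to reduce to a base case of size 1. The algorithm makes 6 recursive calls at each level.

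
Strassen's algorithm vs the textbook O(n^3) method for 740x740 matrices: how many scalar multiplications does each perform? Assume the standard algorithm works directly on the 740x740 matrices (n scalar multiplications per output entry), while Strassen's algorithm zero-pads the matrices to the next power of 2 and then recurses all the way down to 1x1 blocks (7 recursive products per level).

Matrix multiplication for 740x740 matrices:

Strassen's algorithm requires power-of-2 dimensions. Pad 740x740 to 1024x1024 (next power of 2).

Standard algorithm: 740^3 = 405224000 multiplications
Strassen's algorithm: 7^(log2(1024)) = 7^10 = 282475249 multiplications
Savings: 405224000 - 282475249 = 122748751 multiplications

Standard: 405224000 multiplications (740^3). Strassen: 282475249 multiplications (7^10, after padding to 1024x1024). Strassen reduces 8 recursive multiplications to 7 at each level.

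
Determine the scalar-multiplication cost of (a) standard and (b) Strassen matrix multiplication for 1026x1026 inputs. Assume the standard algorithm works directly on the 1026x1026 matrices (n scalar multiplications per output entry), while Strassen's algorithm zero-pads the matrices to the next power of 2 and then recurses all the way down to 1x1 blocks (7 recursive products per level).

Matrix multiplication for 1026x1026 matrices:

Strassen's algorithm requires power-of-2 dimensions. Pad 1026x1026 to 2048x2048 (next power of 2).

Standard algorithm: 1026^3 = 1080045576 multiplications
Strassen's algorithm: 7^(log2(2048)) = 7^11 = 1977326743 multiplications
Difference: 1080045576 - 1977326743 = -897281167 (Strassen uses MORE here due to padding overhead — for small or just-over-power-of-2 n, padding can outweigh the per-level savings)

Standard: 1080045576 multiplications (1026^3). Strassen: 1977326743 multiplications (7^11, after padding to 2048x2048). Strassen reduces 8 recursive multiplications to 7 at each level.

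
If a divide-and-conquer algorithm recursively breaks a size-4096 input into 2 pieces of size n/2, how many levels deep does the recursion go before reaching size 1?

For divide and conquer with division factor 2:

Problem sizes at each level:
Level 0: 4096
Level 1: 2048
Level 2: 1024
Level 3: 512
Level 4: 256
Level 5: 128
Level 6: 64
Level 7: 32
Level 8: 16
Level 9: 8
Level 10: 4
Level 11: 2
Level 12: 1

The root is level 0 and the size-1 base case is level 12 (the tree spans levels 0 through 12, i.e. 13 levels counting the root), so the depth is the number of divisions: log_2(4096) = 12

The recursion tree depth is log_2(4096) = 12. At each level, the problem size is divided by 2, so it takes 12 divisions to reduce to a base case of size 1. The algorithm makes 2 recursive calls at each level.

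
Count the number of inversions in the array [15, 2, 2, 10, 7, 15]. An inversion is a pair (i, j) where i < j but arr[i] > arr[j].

Finding inversions in [15, 2, 2, 10, 7, 15]:

(0, 1): arr[0]=15 > arr[1]=2
(0, 2): arr[0]=15 > arr[2]=2
(0, 3): arr[0]=15 > arr[3]=10
(0, 4): arr[0]=15 > arr[4]=7
(3, 4): arr[3]=10 > arr[4]=7

Total inversions: 5

The array has 5 inversion(s): (0,1), (0,2), (0,3), (0,4), (3,4). Each pair (i,j) satisfies i < j and arr[i] > arr[j].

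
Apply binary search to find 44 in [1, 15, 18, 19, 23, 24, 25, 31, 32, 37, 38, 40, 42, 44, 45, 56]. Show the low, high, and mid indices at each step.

Binary search for 44 in [1, 15, 18, 19, 23, 24, 25, 31, 32, 37, 38, 40, 42, 44, 45, 56]:

lo=0, hi=15, mid=7, arr[mid]=31 -> 31 < 44, search right half
lo=8, hi=15, mid=11, arr[mid]=40 -> 40 < 44, search right half
lo=12, hi=15, mid=13, arr[mid]=44 -> Found target at index 13!

Binary search finds 44 at index 13 after 3 comparisons. The search repeatedly halves the search space by comparing with the middle element.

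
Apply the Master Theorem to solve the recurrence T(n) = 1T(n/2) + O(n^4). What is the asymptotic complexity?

Master Theorem for T(n) = 1T(n/2) + O(n^4):

a = 1, b = 2, c = 4
log_b(a) = log_2(1) = 0.0000

Case 3: c = 4 > log_2(1) = 0.0000
T(n) = O(n^4) = O(n^4)

For T(n) = 1T(n/2) + O(n^4): log_2(1) = 0.0000. This is Case 3 of the Master Theorem (c > log_b(a), work dominated by root), giving O(n^4).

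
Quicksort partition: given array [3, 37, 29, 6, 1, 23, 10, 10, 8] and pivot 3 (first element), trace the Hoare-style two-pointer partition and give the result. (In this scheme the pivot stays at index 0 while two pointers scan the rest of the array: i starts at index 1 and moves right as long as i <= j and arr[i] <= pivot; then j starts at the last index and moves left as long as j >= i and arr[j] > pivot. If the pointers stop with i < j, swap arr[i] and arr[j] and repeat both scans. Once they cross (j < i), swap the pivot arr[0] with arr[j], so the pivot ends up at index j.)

Hoare-style two-pointer partition with pivot = 3:

Initial array: [3, 37, 29, 6, 1, 23, 10, 10, 8]

Pointers start at i = 1, j = 8.
i stops at index 1 (arr[1]=37 > 3), j stops at index 4 (arr[4]=1 <= 3): swap arr[1] and arr[4], array becomes [3, 1, 29, 6, 37, 23, 10, 10, 8]
i ends at 2, j ends at 1: the pointers have crossed (j < i), so scanning stops.

Swap pivot arr[0] with arr[1] to place pivot at position 1: [1, 3, 29, 6, 37, 23, 10, 10, 8]
Pivot position: 1

After partitioning with pivot 3, the array becomes [1, 3, 29, 6, 37, 23, 10, 10, 8]. The pivot is placed at index 1. All elements to the left of the pivot are <= 3, and all elements to the right are > 3.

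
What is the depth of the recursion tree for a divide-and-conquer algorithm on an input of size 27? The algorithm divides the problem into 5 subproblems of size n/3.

For divide and conquer with division factor 3:

Problem sizes at each level:
Level 0: 27
Level 1: 9
Level 2: 3
Level 3: 1

The root is level 0 and the size-1 base case is level 3 (the tree spans levels 0 through 3, i.e. 4 levels counting the root), so the depth is the number of divisions: log_3(27) = 3

The recursion tree depth is log_3(27) = 3. At each level, the problem size is divided by 3, so it takes 3 divisions to reduce to a base case of size 1. The algorithm makes 5 recursive calls at each level.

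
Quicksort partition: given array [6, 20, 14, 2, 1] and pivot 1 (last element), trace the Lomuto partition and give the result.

Lomuto partition with pivot = 1:

Initial array: [6, 20, 14, 2, 1]

arr[0]=6 > 1: no swap
arr[1]=20 > 1: no swap
arr[2]=14 > 1: no swap
arr[3]=2 > 1: no swap

Place pivot at position 0: [1, 20, 14, 2, 6]
Pivot position: 0

After partitioning with pivot 1, the array becomes [1, 20, 14, 2, 6]. The pivot is placed at index 0. All elements to the left of the pivot are <= 1, and all elements to the right are > 1.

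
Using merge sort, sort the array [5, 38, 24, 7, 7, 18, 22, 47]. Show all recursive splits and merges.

Merge sort trace:

Split: [5, 38, 24, 7, 7, 18, 22, 47] -> [5, 38, 24, 7] and [7, 18, 22, 47]
  Split: [5, 38, 24, 7] -> [5, 38] and [24, 7]
    Split: [5, 38] -> [5] and [38]
    Merge: [5] + [38] -> [5, 38]
    Split: [24, 7] -> [24] and [7]
    Merge: [24] + [7] -> [7, 24]
  Merge: [5, 38] + [7, 24] -> [5, 7, 24, 38]
  Split: [7, 18, 22, 47] -> [7, 18] and [22, 47]
    Split: [7, 18] -> [7] and [18]
    Merge: [7] + [18] -> [7, 18]
    Split: [22, 47] -> [22] and [47]
    Merge: [22] + [47] -> [22, 47]
  Merge: [7, 18] + [22, 47] -> [7, 18, 22, 47]
Merge: [5, 7, 24, 38] + [7, 18, 22, 47] -> [5, 7, 7, 18, 22, 24, 38, 47]

Final sorted array: [5, 7, 7, 18, 22, 24, 38, 47]

The merge sort proceeds by recursively splitting the array and merging sorted halves.
After all merges, the sorted array is [5, 7, 7, 18, 22, 24, 38, 47].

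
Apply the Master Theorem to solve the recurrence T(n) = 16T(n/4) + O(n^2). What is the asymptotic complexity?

Master Theorem for T(n) = 16T(n/4) + O(n^2):

a = 16, b = 4, c = 2
log_b(a) = log_4(16) = 2.0000

Case 2: c = 2 = log_4(16) = 2.0000
T(n) = O(n^2 log n) = O(n^2 log n)

For T(n) = 16T(n/4) + O(n^2): log_4(16) = 2.0000. This is Case 2 of the Master Theorem (c = log_b(a), equal work at all levels), giving O(n^2 log n).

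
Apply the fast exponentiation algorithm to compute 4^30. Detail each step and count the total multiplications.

Computing 4^30 by squaring (build up from 4^1; each line after the first costs one multiplication):

4^1 = 4
4^2 = (4^1)^2 = 4^2 = 16
4^3 = 4 * 4^2 = 4 * 16 = 64
4^6 = (4^3)^2 = 64^2 = 4096
4^7 = 4 * 4^6 = 4 * 4096 = 16384
4^14 = (4^7)^2 = 16384^2 = 268435456
4^15 = 4 * 4^14 = 4 * 268435456 = 1073741824
4^30 = (4^15)^2 = 1073741824^2 = 1152921504606846976

Result: 1152921504606846976
Multiplications needed: 7 (7 lines after 4^1)

4^30 = 1152921504606846976. Using exponentiation by squaring, this requires 7 multiplications. The key idea: if the exponent is even, square the half-power; if odd, multiply by the base once.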